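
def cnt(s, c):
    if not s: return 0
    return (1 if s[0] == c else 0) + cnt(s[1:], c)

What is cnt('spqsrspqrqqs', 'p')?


s[0]='s' != 'p' -> 0
s[0]='p' == 'p' -> 1
s[0]='q' != 'p' -> 0
s[0]='s' != 'p' -> 0
s[0]='r' != 'p' -> 0
s[0]='s' != 'p' -> 0
s[0]='p' == 'p' -> 1
s[0]='q' != 'p' -> 0
s[0]='r' != 'p' -> 0
s[0]='q' != 'p' -> 0
s[0]='q' != 'p' -> 0
s[0]='s' != 'p' -> 0
Sum: 0 + 1 + 0 + 0 + 0 + 0 + 1 + 0 + 0 + 0 + 0 + 0 = 2

2


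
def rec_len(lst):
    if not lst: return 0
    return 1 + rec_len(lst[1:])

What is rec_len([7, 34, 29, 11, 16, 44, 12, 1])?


rec_len([7, 34, 29, 11, 16, 44, 12, 1]) = 1 + rec_len([34, 29, 11, 16, 44, 12, 1])
rec_len([34, 29, 11, 16, 44, 12, 1]) = 1 + rec_len([29, 11, 16, 44, 12, 1])
rec_len([29, 11, 16, 44, 12, 1]) = 1 + rec_len([11, 16, 44, 12, 1])
rec_len([11, 16, 44, 12, 1]) = 1 + rec_len([16, 44, 12, 1])
rec_len([16, 44, 12, 1]) = 1 + rec_len([44, 12, 1])
rec_len([44, 12, 1]) = 1 + rec_len([12, 1])
rec_len([12, 1]) = 1 + rec_len([1])
rec_len([1]) = 1 + rec_len([])
rec_len([]) = 0  (base case)
Unwinding: 1 + 1 + 1 + 1 + 1 + 1 + 1 + 1 + 0 = 8

8


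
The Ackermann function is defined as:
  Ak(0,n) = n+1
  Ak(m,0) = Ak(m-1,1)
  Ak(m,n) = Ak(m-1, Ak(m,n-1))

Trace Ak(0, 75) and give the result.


Ak(0, 75) = 76
Result: Ak(0, 75) = 76

76


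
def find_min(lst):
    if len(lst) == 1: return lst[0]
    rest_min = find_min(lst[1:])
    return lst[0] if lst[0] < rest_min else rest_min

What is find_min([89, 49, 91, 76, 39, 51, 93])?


find_min([89, 49, 91, 76, 39, 51, 93]): compare 89 with find_min([49, 91, 76, 39, 51, 93])
find_min([49, 91, 76, 39, 51, 93]): compare 49 with find_min([91, 76, 39, 51, 93])
find_min([91, 76, 39, 51, 93]): compare 91 with find_min([76, 39, 51, 93])
find_min([76, 39, 51, 93]): compare 76 with find_min([39, 51, 93])
find_min([39, 51, 93]): compare 39 with find_min([51, 93])
find_min([51, 93]): compare 51 with find_min([93])
find_min([93]) = 93  (base case)
Compare 51 with 93 -> 51
Compare 39 with 51 -> 39
Compare 76 with 39 -> 39
Compare 91 with 39 -> 39
Compare 49 with 39 -> 39
Compare 89 with 39 -> 39

39


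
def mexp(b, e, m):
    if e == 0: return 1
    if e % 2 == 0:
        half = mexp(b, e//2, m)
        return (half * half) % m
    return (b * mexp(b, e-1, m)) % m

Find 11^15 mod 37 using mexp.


mexp(11, 15, 37): e is odd, compute mexp(11, 14, 37)
  mexp(11, 14, 37): e is even, compute mexp(11, 7, 37)
    mexp(11, 7, 37): e is odd, compute mexp(11, 6, 37)
      mexp(11, 6, 37): e is even, compute mexp(11, 3, 37)
        mexp(11, 3, 37): e is odd, compute mexp(11, 2, 37)
          mexp(11, 2, 37): e is even, compute mexp(11, 1, 37)
          mexp(11, 1, 37): e is odd, compute mexp(11, 0, 37)
          mexp(11, 0, 37) = 1
          (11 * 1) % 37 = 11
          half=11, (11*11) % 37 = 10
        (11 * 10) % 37 = 36
      half=36, (36*36) % 37 = 1
    (11 * 1) % 37 = 11
  half=11, (11*11) % 37 = 10
(11 * 10) % 37 = 36

36


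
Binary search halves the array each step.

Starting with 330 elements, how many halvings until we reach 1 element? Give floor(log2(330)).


330 / 2 = 165
165 / 2 = 82
82 / 2 = 41
41 / 2 = 20
20 / 2 = 10
10 / 2 = 5
5 / 2 = 2
2 / 2 = 1
Reached 1 after 8 halvings

8


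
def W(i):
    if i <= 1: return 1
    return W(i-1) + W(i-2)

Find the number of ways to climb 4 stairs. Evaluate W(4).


Building up from base cases:
W(0) = 1
W(1) = 1
W(2) = W(1) + W(0) = 1 + 1 = 2
W(3) = W(2) + W(1) = 2 + 1 = 3
W(4) = W(3) + W(2) = 3 + 2 = 5

5


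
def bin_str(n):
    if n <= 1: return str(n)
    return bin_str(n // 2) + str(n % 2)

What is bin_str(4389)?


bin_str(4389) = bin_str(2194) + '1'
bin_str(2194) = bin_str(1097) + '0'
bin_str(1097) = bin_str(548) + '1'
bin_str(548) = bin_str(274) + '0'
bin_str(274) = bin_str(137) + '0'
bin_str(137) = bin_str(68) + '1'
bin_str(68) = bin_str(34) + '0'
bin_str(34) = bin_str(17) + '0'
bin_str(17) = bin_str(8) + '1'
bin_str(8) = bin_str(4) + '0'
bin_str(4) = bin_str(2) + '0'
bin_str(2) = bin_str(1) + '0'
bin_str(1) = '1'  (base case)
Concatenating: '1' + '0' + '0' + '0' + '1' + '0' + '0' + '1' + '0' + '0' + '1' + '0' + '1' = '1000100100101'

1000100100101


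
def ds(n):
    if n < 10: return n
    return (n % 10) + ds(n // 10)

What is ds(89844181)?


ds(89844181) = 1 + ds(8984418)
ds(8984418) = 8 + ds(898441)
ds(898441) = 1 + ds(89844)
ds(89844) = 4 + ds(8984)
ds(8984) = 4 + ds(898)
ds(898) = 8 + ds(89)
ds(89) = 9 + ds(8)
ds(8) = 8  (base case)
Total: 1 + 8 + 1 + 4 + 4 + 8 + 9 + 8 = 43

43


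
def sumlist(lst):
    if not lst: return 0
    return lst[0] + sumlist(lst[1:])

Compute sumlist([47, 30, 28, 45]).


sumlist([47, 30, 28, 45]) = 47 + sumlist([30, 28, 45])
sumlist([30, 28, 45]) = 30 + sumlist([28, 45])
sumlist([28, 45]) = 28 + sumlist([45])
sumlist([45]) = 45 + sumlist([])
sumlist([]) = 0  (base case)
Total: 47 + 30 + 28 + 45 + 0 = 150

150


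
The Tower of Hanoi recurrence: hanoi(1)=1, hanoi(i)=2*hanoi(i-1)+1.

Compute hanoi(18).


hanoi(18) = 2 * hanoi(17) + 1
hanoi(17) = 2 * hanoi(16) + 1
hanoi(16) = 2 * hanoi(15) + 1
hanoi(15) = 2 * hanoi(14) + 1
hanoi(14) = 2 * hanoi(13) + 1
hanoi(13) = 2 * hanoi(12) + 1
hanoi(12) = 2 * hanoi(11) + 1
hanoi(11) = 2 * hanoi(10) + 1
hanoi(10) = 2 * hanoi(9) + 1
hanoi(9) = 2 * hanoi(8) + 1
hanoi(8) = 2 * hanoi(7) + 1
hanoi(7) = 2 * hanoi(6) + 1
hanoi(6) = 2 * hanoi(5) + 1
hanoi(5) = 2 * hanoi(4) + 1
hanoi(4) = 2 * hanoi(3) + 1
hanoi(3) = 2 * hanoi(2) + 1
hanoi(2) = 2 * hanoi(1) + 1
hanoi(1) = 1  (base case)
hanoi(2) = 2 * 1 + 1 = 3
hanoi(3) = 2 * 3 + 1 = 7
hanoi(4) = 2 * 7 + 1 = 15
hanoi(5) = 2 * 15 + 1 = 31
hanoi(6) = 2 * 31 + 1 = 63
hanoi(7) = 2 * 63 + 1 = 127
hanoi(8) = 2 * 127 + 1 = 255
hanoi(9) = 2 * 255 + 1 = 511
hanoi(10) = 2 * 511 + 1 = 1023
hanoi(11) = 2 * 1023 + 1 = 2047
hanoi(12) = 2 * 2047 + 1 = 4095
hanoi(13) = 2 * 4095 + 1 = 8191
hanoi(14) = 2 * 8191 + 1 = 16383
hanoi(15) = 2 * 16383 + 1 = 32767
hanoi(16) = 2 * 32767 + 1 = 65535
hanoi(17) = 2 * 65535 + 1 = 131071
hanoi(18) = 2 * 131071 + 1 = 262143

262143


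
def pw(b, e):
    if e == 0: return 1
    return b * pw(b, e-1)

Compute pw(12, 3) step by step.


pw(12, 3)
= 12 * pw(12, 2)
= 12 * 12 * pw(12, 1)
= 12 * 12 * 12 * pw(12, 0)
= 12 * 12 * 12 * 1
= 1728

1728


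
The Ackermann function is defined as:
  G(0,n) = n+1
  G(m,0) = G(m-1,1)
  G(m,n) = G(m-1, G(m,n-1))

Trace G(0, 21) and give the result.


G(0, 21) = 22
Result: G(0, 21) = 22

22


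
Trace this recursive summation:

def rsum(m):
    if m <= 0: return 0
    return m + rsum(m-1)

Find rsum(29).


rsum(29)
= 29 + 28 + 27 + 26 + 25 + 24 + 23 + 22 + 21 + 20 + 19 + 18 + 17 + 16 + 15 + 14 + 13 + 12 + 11 + 10 + 9 + 8 + 7 + 6 + 5 + 4 + 3 + 2 + 1 + rsum(0)
= 29 + 28 + 27 + 26 + 25 + 24 + 23 + 22 + 21 + 20 + 19 + 18 + 17 + 16 + 15 + 14 + 13 + 12 + 11 + 10 + 9 + 8 + 7 + 6 + 5 + 4 + 3 + 2 + 1 + 0
= 435

435


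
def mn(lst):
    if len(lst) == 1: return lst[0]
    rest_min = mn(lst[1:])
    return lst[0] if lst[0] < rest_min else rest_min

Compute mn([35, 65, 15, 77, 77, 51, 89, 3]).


mn([35, 65, 15, 77, 77, 51, 89, 3]): compare 35 with mn([65, 15, 77, 77, 51, 89, 3])
mn([65, 15, 77, 77, 51, 89, 3]): compare 65 with mn([15, 77, 77, 51, 89, 3])
mn([15, 77, 77, 51, 89, 3]): compare 15 with mn([77, 77, 51, 89, 3])
mn([77, 77, 51, 89, 3]): compare 77 with mn([77, 51, 89, 3])
mn([77, 51, 89, 3]): compare 77 with mn([51, 89, 3])
mn([51, 89, 3]): compare 51 with mn([89, 3])
mn([89, 3]): compare 89 with mn([3])
mn([3]) = 3  (base case)
Compare 89 with 3 -> 3
Compare 51 with 3 -> 3
Compare 77 with 3 -> 3
Compare 77 with 3 -> 3
Compare 15 with 3 -> 3
Compare 65 with 3 -> 3
Compare 35 with 3 -> 3

3


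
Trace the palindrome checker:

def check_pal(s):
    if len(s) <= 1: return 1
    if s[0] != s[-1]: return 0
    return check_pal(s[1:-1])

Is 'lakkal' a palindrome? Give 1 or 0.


check_pal('lakkal'): s[0]='l' == s[-1]='l' -> check check_pal('akka')
check_pal('akka'): s[0]='a' == s[-1]='a' -> check check_pal('kk')
check_pal('kk'): s[0]='k' == s[-1]='k' -> check check_pal('')
check_pal(''): len <= 1 -> return 1  (base case)
Result: 1 (palindrome)

1


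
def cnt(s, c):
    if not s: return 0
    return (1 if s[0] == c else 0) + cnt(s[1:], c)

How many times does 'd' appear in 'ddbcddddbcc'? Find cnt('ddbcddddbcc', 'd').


s[0]='d' == 'd' -> 1
s[0]='d' == 'd' -> 1
s[0]='b' != 'd' -> 0
s[0]='c' != 'd' -> 0
s[0]='d' == 'd' -> 1
s[0]='d' == 'd' -> 1
s[0]='d' == 'd' -> 1
s[0]='d' == 'd' -> 1
s[0]='b' != 'd' -> 0
s[0]='c' != 'd' -> 0
s[0]='c' != 'd' -> 0
Sum: 1 + 1 + 0 + 0 + 1 + 1 + 1 + 1 + 0 + 0 + 0 = 6

6


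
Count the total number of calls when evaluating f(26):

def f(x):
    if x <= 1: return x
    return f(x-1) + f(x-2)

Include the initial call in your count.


Let C(n) = total calls for f(n)
C(0) = 1, C(1) = 1
C(2) = 1 + C(1) + C(0) = 1 + 1 + 1 = 3
C(3) = 1 + C(2) + C(1) = 1 + 3 + 1 = 5
C(4) = 1 + C(3) + C(2) = 1 + 5 + 3 = 9
C(5) = 1 + C(4) + C(3) = 1 + 9 + 5 = 15
C(6) = 1 + C(5) + C(4) = 1 + 15 + 9 = 25
C(7) = 1 + C(6) + C(5) = 1 + 25 + 15 = 41
C(8) = 1 + C(7) + C(6) = 1 + 41 + 25 = 67
C(9) = 1 + C(8) + C(7) = 1 + 67 + 41 = 109
C(10) = 1 + C(9) + C(8) = 1 + 109 + 67 = 177
C(11) = 1 + C(10) + C(9) = 1 + 177 + 109 = 287
C(12) = 1 + C(11) + C(10) = 1 + 287 + 177 = 465
C(13) = 1 + C(12) + C(11) = 1 + 465 + 287 = 753
C(14) = 1 + C(13) + C(12) = 1 + 753 + 465 = 1219
C(15) = 1 + C(14) + C(13) = 1 + 1219 + 753 = 1973
C(16) = 1 + C(15) + C(14) = 1 + 1973 + 1219 = 3193
C(17) = 1 + C(16) + C(15) = 1 + 3193 + 1973 = 5167
C(18) = 1 + C(17) + C(16) = 1 + 5167 + 3193 = 8361
C(19) = 1 + C(18) + C(17) = 1 + 8361 + 5167 = 13529
C(20) = 1 + C(19) + C(18) = 1 + 13529 + 8361 = 21891
C(21) = 1 + C(20) + C(19) = 1 + 21891 + 13529 = 35421
C(22) = 1 + C(21) + C(20) = 1 + 35421 + 21891 = 57313
C(23) = 1 + C(22) + C(21) = 1 + 57313 + 35421 = 92735
C(24) = 1 + C(23) + C(22) = 1 + 92735 + 57313 = 150049
C(25) = 1 + C(24) + C(23) = 1 + 150049 + 92735 = 242785
C(26) = 1 + C(25) + C(24) = 1 + 242785 + 150049 = 392835

392835


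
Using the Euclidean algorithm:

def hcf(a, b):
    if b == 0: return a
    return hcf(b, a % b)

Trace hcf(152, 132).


hcf(152, 132) = hcf(132, 20)
hcf(132, 20) = hcf(20, 12)
hcf(20, 12) = hcf(12, 8)
hcf(12, 8) = hcf(8, 4)
hcf(8, 4) = hcf(4, 0)
hcf(4, 0) = 4  (base case)

4


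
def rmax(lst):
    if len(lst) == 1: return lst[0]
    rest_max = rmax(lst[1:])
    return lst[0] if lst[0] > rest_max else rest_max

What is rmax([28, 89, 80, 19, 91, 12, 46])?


rmax([28, 89, 80, 19, 91, 12, 46]): compare 28 with rmax([89, 80, 19, 91, 12, 46])
rmax([89, 80, 19, 91, 12, 46]): compare 89 with rmax([80, 19, 91, 12, 46])
rmax([80, 19, 91, 12, 46]): compare 80 with rmax([19, 91, 12, 46])
rmax([19, 91, 12, 46]): compare 19 with rmax([91, 12, 46])
rmax([91, 12, 46]): compare 91 with rmax([12, 46])
rmax([12, 46]): compare 12 with rmax([46])
rmax([46]) = 46  (base case)
Compare 12 with 46 -> 46
Compare 91 with 46 -> 91
Compare 19 with 91 -> 91
Compare 80 with 91 -> 91
Compare 89 with 91 -> 91
Compare 28 with 91 -> 91

91


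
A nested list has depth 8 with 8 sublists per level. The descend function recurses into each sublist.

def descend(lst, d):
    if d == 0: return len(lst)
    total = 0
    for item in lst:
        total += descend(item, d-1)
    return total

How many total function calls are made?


At depth 0 (root): 1 call
At depth 1: each of 1 parents calls descend on 8 children = 8 calls
At depth 2: each of 8 parents calls descend on 8 children = 64 calls
At depth 3: each of 64 parents calls descend on 8 children = 512 calls
At depth 4: each of 512 parents calls descend on 8 children = 4096 calls
At depth 5: each of 4096 parents calls descend on 8 children = 32768 calls
At depth 6: each of 32768 parents calls descend on 8 children = 262144 calls
At depth 7: each of 262144 parents calls descend on 8 children = 2097152 calls
At depth 8: each of 2097152 parents calls descend on 8 children = 16777216 calls
Total: 1 + 8 + 64 + 512 + 4096 + 32768 + 262144 + 2097152 + 16777216 = 19173961

19173961


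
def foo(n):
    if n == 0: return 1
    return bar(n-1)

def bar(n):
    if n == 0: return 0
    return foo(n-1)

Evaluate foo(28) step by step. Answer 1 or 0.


foo(28) = bar(27)
bar(27) = foo(26)
foo(26) = bar(25)
bar(25) = foo(24)
foo(24) = bar(23)
bar(23) = foo(22)
foo(22) = bar(21)
bar(21) = foo(20)
foo(20) = bar(19)
bar(19) = foo(18)
foo(18) = bar(17)
bar(17) = foo(16)
foo(16) = bar(15)
bar(15) = foo(14)
foo(14) = bar(13)
bar(13) = foo(12)
foo(12) = bar(11)
bar(11) = foo(10)
foo(10) = bar(9)
bar(9) = foo(8)
foo(8) = bar(7)
bar(7) = foo(6)
foo(6) = bar(5)
bar(5) = foo(4)
foo(4) = bar(3)
bar(3) = foo(2)
foo(2) = bar(1)
bar(1) = foo(0)
foo(0) = 1  (base case)
Result: 1

1


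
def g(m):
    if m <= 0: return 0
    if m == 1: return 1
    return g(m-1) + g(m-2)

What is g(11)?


Computing g(11) bottom-up:
g(0) = 0
g(1) = 1
g(2) = g(1) + g(0) = 1 + 0 = 1
g(3) = g(2) + g(1) = 1 + 1 = 2
g(4) = g(3) + g(2) = 2 + 1 = 3
g(5) = g(4) + g(3) = 3 + 2 = 5
g(6) = g(5) + g(4) = 5 + 3 = 8
g(7) = g(6) + g(5) = 8 + 5 = 13
g(8) = g(7) + g(6) = 13 + 8 = 21
g(9) = g(8) + g(7) = 21 + 13 = 34
g(10) = g(9) + g(8) = 34 + 21 = 55
g(11) = g(10) + g(9) = 55 + 34 = 89

89


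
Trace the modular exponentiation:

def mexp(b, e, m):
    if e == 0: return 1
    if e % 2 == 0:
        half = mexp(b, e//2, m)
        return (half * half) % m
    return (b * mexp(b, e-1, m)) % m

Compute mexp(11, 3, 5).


mexp(11, 3, 5): e is odd, compute mexp(11, 2, 5)
  mexp(11, 2, 5): e is even, compute mexp(11, 1, 5)
    mexp(11, 1, 5): e is odd, compute mexp(11, 0, 5)
      mexp(11, 0, 5) = 1
    (11 * 1) % 5 = 1
  half=1, (1*1) % 5 = 1
(11 * 1) % 5 = 1

1


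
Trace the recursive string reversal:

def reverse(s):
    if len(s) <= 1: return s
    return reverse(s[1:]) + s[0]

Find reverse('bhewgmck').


reverse('bhewgmck') = reverse('hewgmck') + 'b'
reverse('hewgmck') = reverse('ewgmck') + 'h'
reverse('ewgmck') = reverse('wgmck') + 'e'
reverse('wgmck') = reverse('gmck') + 'w'
reverse('gmck') = reverse('mck') + 'g'
reverse('mck') = reverse('ck') + 'm'
reverse('ck') = reverse('k') + 'c'
reverse('k') = 'k'  (base case)
Concatenating: 'k' + 'c' + 'm' + 'g' + 'w' + 'e' + 'h' + 'b' = 'kcmgwehb'

kcmgwehb


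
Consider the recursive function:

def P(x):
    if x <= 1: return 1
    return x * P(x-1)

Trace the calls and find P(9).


P(9)
= 9 * P(8)
= 9 * 8 * P(7)
= 9 * 8 * 7 * P(6)
= 9 * 8 * 7 * 6 * P(5)
= 9 * 8 * 7 * 6 * 5 * P(4)
= 9 * 8 * 7 * 6 * 5 * 4 * P(3)
= 9 * 8 * 7 * 6 * 5 * 4 * 3 * P(2)
= 9 * 8 * 7 * 6 * 5 * 4 * 3 * 2 * P(1)
= 9 * 8 * 7 * 6 * 5 * 4 * 3 * 2 * 1
= 362880

362880


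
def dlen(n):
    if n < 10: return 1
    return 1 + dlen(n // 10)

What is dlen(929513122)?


dlen(929513122) = 1 + dlen(92951312)
dlen(92951312) = 1 + dlen(9295131)
dlen(9295131) = 1 + dlen(929513)
dlen(929513) = 1 + dlen(92951)
dlen(92951) = 1 + dlen(9295)
dlen(9295) = 1 + dlen(929)
dlen(929) = 1 + dlen(92)
dlen(92) = 1 + dlen(9)
dlen(9) = 1  (base case: 9 < 10)
Unwinding: 1 + 1 + 1 + 1 + 1 + 1 + 1 + 1 + 1 = 9

9


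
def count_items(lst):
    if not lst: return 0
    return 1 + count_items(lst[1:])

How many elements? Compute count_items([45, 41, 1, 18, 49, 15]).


count_items([45, 41, 1, 18, 49, 15]) = 1 + count_items([41, 1, 18, 49, 15])
count_items([41, 1, 18, 49, 15]) = 1 + count_items([1, 18, 49, 15])
count_items([1, 18, 49, 15]) = 1 + count_items([18, 49, 15])
count_items([18, 49, 15]) = 1 + count_items([49, 15])
count_items([49, 15]) = 1 + count_items([15])
count_items([15]) = 1 + count_items([])
count_items([]) = 0  (base case)
Unwinding: 1 + 1 + 1 + 1 + 1 + 1 + 0 = 6

6


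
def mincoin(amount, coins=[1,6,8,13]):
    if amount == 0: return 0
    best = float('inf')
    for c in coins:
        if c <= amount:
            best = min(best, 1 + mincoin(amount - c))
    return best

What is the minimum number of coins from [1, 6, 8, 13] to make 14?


Building up with DP:
mincoin(0) = 0
mincoin(1) = min(1+mincoin(0)=1+0=1) = 1
mincoin(2) = min(1+mincoin(1)=1+1=2) = 2
mincoin(3) = min(1+mincoin(2)=1+2=3) = 3
mincoin(4) = min(1+mincoin(3)=1+3=4) = 4
mincoin(5) = min(1+mincoin(4)=1+4=5) = 5
mincoin(6) = min(1+mincoin(5)=1+5=6, 1+mincoin(0)=1+0=1) = 1
mincoin(7) = min(1+mincoin(6)=1+1=2, 1+mincoin(1)=1+1=2) = 2
mincoin(8) = min(1+mincoin(7)=1+2=3, 1+mincoin(2)=1+2=3, 1+mincoin(0)=1+0=1) = 1
mincoin(9) = min(1+mincoin(8)=1+1=2, 1+mincoin(3)=1+3=4, 1+mincoin(1)=1+1=2) = 2
mincoin(10) = min(1+mincoin(9)=1+2=3, 1+mincoin(4)=1+4=5, 1+mincoin(2)=1+2=3) = 3
mincoin(11) = min(1+mincoin(10)=1+3=4, 1+mincoin(5)=1+5=6, 1+mincoin(3)=1+3=4) = 4
mincoin(12) = min(1+mincoin(11)=1+4=5, 1+mincoin(6)=1+1=2, 1+mincoin(4)=1+4=5) = 2
mincoin(13) = min(1+mincoin(12)=1+2=3, 1+mincoin(7)=1+2=3, 1+mincoin(5)=1+5=6, 1+mincoin(0)=1+0=1) = 1
mincoin(14) = min(1+mincoin(13)=1+1=2, 1+mincoin(8)=1+1=2, 1+mincoin(6)=1+1=2, 1+mincoin(1)=1+1=2) = 2

2


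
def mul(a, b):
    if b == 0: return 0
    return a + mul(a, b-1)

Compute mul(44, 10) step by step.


mul(44, 10) = 44 + mul(44, 9)
mul(44, 9) = 44 + mul(44, 8)
mul(44, 8) = 44 + mul(44, 7)
mul(44, 7) = 44 + mul(44, 6)
mul(44, 6) = 44 + mul(44, 5)
mul(44, 5) = 44 + mul(44, 4)
mul(44, 4) = 44 + mul(44, 3)
mul(44, 3) = 44 + mul(44, 2)
mul(44, 2) = 44 + mul(44, 1)
mul(44, 1) = 44 + mul(44, 0)
mul(44, 0) = 0  (base case)
Total: 44 + 44 + 44 + 44 + 44 + 44 + 44 + 44 + 44 + 44 + 0 = 440

440


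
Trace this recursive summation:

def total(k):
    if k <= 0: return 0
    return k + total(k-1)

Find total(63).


total(63)
= 63 + 62 + 61 + 60 + 59 + 58 + 57 + 56 + 55 + 54 + 53 + 52 + 51 + 50 + 49 + 48 + 47 + 46 + 45 + 44 + 43 + 42 + 41 + 40 + 39 + 38 + 37 + 36 + 35 + 34 + 33 + 32 + 31 + 30 + 29 + 28 + 27 + 26 + 25 + 24 + 23 + 22 + 21 + 20 + 19 + 18 + 17 + 16 + 15 + 14 + 13 + 12 + 11 + 10 + 9 + 8 + 7 + 6 + 5 + 4 + 3 + 2 + 1 + total(0)
= 63 + 62 + 61 + 60 + 59 + 58 + 57 + 56 + 55 + 54 + 53 + 52 + 51 + 50 + 49 + 48 + 47 + 46 + 45 + 44 + 43 + 42 + 41 + 40 + 39 + 38 + 37 + 36 + 35 + 34 + 33 + 32 + 31 + 30 + 29 + 28 + 27 + 26 + 25 + 24 + 23 + 22 + 21 + 20 + 19 + 18 + 17 + 16 + 15 + 14 + 13 + 12 + 11 + 10 + 9 + 8 + 7 + 6 + 5 + 4 + 3 + 2 + 1 + 0
= 2016

2016


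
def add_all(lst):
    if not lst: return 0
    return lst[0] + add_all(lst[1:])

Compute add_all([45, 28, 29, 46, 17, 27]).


add_all([45, 28, 29, 46, 17, 27]) = 45 + add_all([28, 29, 46, 17, 27])
add_all([28, 29, 46, 17, 27]) = 28 + add_all([29, 46, 17, 27])
add_all([29, 46, 17, 27]) = 29 + add_all([46, 17, 27])
add_all([46, 17, 27]) = 46 + add_all([17, 27])
add_all([17, 27]) = 17 + add_all([27])
add_all([27]) = 27 + add_all([])
add_all([]) = 0  (base case)
Total: 45 + 28 + 29 + 46 + 17 + 27 + 0 = 192

192


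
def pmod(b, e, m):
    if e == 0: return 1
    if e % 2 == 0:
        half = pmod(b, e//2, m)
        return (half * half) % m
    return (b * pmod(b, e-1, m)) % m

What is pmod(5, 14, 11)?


pmod(5, 14, 11): e is even, compute pmod(5, 7, 11)
  pmod(5, 7, 11): e is odd, compute pmod(5, 6, 11)
    pmod(5, 6, 11): e is even, compute pmod(5, 3, 11)
      pmod(5, 3, 11): e is odd, compute pmod(5, 2, 11)
        pmod(5, 2, 11): e is even, compute pmod(5, 1, 11)
          pmod(5, 1, 11): e is odd, compute pmod(5, 0, 11)
          pmod(5, 0, 11) = 1
          (5 * 1) % 11 = 5
        half=5, (5*5) % 11 = 3
      (5 * 3) % 11 = 4
    half=4, (4*4) % 11 = 5
  (5 * 5) % 11 = 3
half=3, (3*3) % 11 = 9

9


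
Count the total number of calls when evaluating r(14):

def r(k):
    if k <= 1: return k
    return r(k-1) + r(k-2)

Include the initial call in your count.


Let C(n) = total calls for r(n)
C(0) = 1, C(1) = 1
C(2) = 1 + C(1) + C(0) = 1 + 1 + 1 = 3
C(3) = 1 + C(2) + C(1) = 1 + 3 + 1 = 5
C(4) = 1 + C(3) + C(2) = 1 + 5 + 3 = 9
C(5) = 1 + C(4) + C(3) = 1 + 9 + 5 = 15
C(6) = 1 + C(5) + C(4) = 1 + 15 + 9 = 25
C(7) = 1 + C(6) + C(5) = 1 + 25 + 15 = 41
C(8) = 1 + C(7) + C(6) = 1 + 41 + 25 = 67
C(9) = 1 + C(8) + C(7) = 1 + 67 + 41 = 109
C(10) = 1 + C(9) + C(8) = 1 + 109 + 67 = 177
C(11) = 1 + C(10) + C(9) = 1 + 177 + 109 = 287
C(12) = 1 + C(11) + C(10) = 1 + 287 + 177 = 465
C(13) = 1 + C(12) + C(11) = 1 + 465 + 287 = 753
C(14) = 1 + C(13) + C(12) = 1 + 753 + 465 = 1219

1219


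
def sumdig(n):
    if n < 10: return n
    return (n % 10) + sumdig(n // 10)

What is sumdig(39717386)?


sumdig(39717386) = 6 + sumdig(3971738)
sumdig(3971738) = 8 + sumdig(397173)
sumdig(397173) = 3 + sumdig(39717)
sumdig(39717) = 7 + sumdig(3971)
sumdig(3971) = 1 + sumdig(397)
sumdig(397) = 7 + sumdig(39)
sumdig(39) = 9 + sumdig(3)
sumdig(3) = 3  (base case)
Total: 6 + 8 + 3 + 7 + 1 + 7 + 9 + 3 = 44

44


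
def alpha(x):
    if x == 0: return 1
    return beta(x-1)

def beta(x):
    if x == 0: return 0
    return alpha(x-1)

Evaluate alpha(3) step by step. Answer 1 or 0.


alpha(3) = beta(2)
beta(2) = alpha(1)
alpha(1) = beta(0)
beta(0) = 0  (base case)
Result: 0

0


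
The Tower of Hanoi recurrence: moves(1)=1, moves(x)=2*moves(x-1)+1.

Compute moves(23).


moves(23) = 2 * moves(22) + 1
moves(22) = 2 * moves(21) + 1
moves(21) = 2 * moves(20) + 1
moves(20) = 2 * moves(19) + 1
moves(19) = 2 * moves(18) + 1
moves(18) = 2 * moves(17) + 1
moves(17) = 2 * moves(16) + 1
moves(16) = 2 * moves(15) + 1
moves(15) = 2 * moves(14) + 1
moves(14) = 2 * moves(13) + 1
moves(13) = 2 * moves(12) + 1
moves(12) = 2 * moves(11) + 1
moves(11) = 2 * moves(10) + 1
moves(10) = 2 * moves(9) + 1
moves(9) = 2 * moves(8) + 1
moves(8) = 2 * moves(7) + 1
moves(7) = 2 * moves(6) + 1
moves(6) = 2 * moves(5) + 1
moves(5) = 2 * moves(4) + 1
moves(4) = 2 * moves(3) + 1
moves(3) = 2 * moves(2) + 1
moves(2) = 2 * moves(1) + 1
moves(1) = 1  (base case)
moves(2) = 2 * 1 + 1 = 3
moves(3) = 2 * 3 + 1 = 7
moves(4) = 2 * 7 + 1 = 15
moves(5) = 2 * 15 + 1 = 31
moves(6) = 2 * 31 + 1 = 63
moves(7) = 2 * 63 + 1 = 127
moves(8) = 2 * 127 + 1 = 255
moves(9) = 2 * 255 + 1 = 511
moves(10) = 2 * 511 + 1 = 1023
moves(11) = 2 * 1023 + 1 = 2047
moves(12) = 2 * 2047 + 1 = 4095
moves(13) = 2 * 4095 + 1 = 8191
moves(14) = 2 * 8191 + 1 = 16383
moves(15) = 2 * 16383 + 1 = 32767
moves(16) = 2 * 32767 + 1 = 65535
moves(17) = 2 * 65535 + 1 = 131071
moves(18) = 2 * 131071 + 1 = 262143
moves(19) = 2 * 262143 + 1 = 524287
moves(20) = 2 * 524287 + 1 = 1048575
moves(21) = 2 * 1048575 + 1 = 2097151
moves(22) = 2 * 2097151 + 1 = 4194303
moves(23) = 2 * 4194303 + 1 = 8388607

8388607


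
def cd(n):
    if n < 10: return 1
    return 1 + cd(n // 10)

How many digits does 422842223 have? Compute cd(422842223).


cd(422842223) = 1 + cd(42284222)
cd(42284222) = 1 + cd(4228422)
cd(4228422) = 1 + cd(422842)
cd(422842) = 1 + cd(42284)
cd(42284) = 1 + cd(4228)
cd(4228) = 1 + cd(422)
cd(422) = 1 + cd(42)
cd(42) = 1 + cd(4)
cd(4) = 1  (base case: 4 < 10)
Unwinding: 1 + 1 + 1 + 1 + 1 + 1 + 1 + 1 + 1 = 9

9


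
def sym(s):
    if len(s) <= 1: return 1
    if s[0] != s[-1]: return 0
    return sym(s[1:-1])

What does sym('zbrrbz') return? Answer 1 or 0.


sym('zbrrbz'): s[0]='z' == s[-1]='z' -> check sym('brrb')
sym('brrb'): s[0]='b' == s[-1]='b' -> check sym('rr')
sym('rr'): s[0]='r' == s[-1]='r' -> check sym('')
sym(''): len <= 1 -> return 1  (base case)
Result: 1 (palindrome)

1


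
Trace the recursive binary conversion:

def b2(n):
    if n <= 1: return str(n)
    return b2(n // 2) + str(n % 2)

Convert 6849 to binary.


b2(6849) = b2(3424) + '1'
b2(3424) = b2(1712) + '0'
b2(1712) = b2(856) + '0'
b2(856) = b2(428) + '0'
b2(428) = b2(214) + '0'
b2(214) = b2(107) + '0'
b2(107) = b2(53) + '1'
b2(53) = b2(26) + '1'
b2(26) = b2(13) + '0'
b2(13) = b2(6) + '1'
b2(6) = b2(3) + '0'
b2(3) = b2(1) + '1'
b2(1) = '1'  (base case)
Concatenating: '1' + '1' + '0' + '1' + '0' + '1' + '1' + '0' + '0' + '0' + '0' + '0' + '1' = '1101011000001'

1101011000001


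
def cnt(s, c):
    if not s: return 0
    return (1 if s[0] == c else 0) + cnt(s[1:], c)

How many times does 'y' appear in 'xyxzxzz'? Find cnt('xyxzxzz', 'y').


s[0]='x' != 'y' -> 0
s[0]='y' == 'y' -> 1
s[0]='x' != 'y' -> 0
s[0]='z' != 'y' -> 0
s[0]='x' != 'y' -> 0
s[0]='z' != 'y' -> 0
s[0]='z' != 'y' -> 0
Sum: 0 + 1 + 0 + 0 + 0 + 0 + 0 = 1

1


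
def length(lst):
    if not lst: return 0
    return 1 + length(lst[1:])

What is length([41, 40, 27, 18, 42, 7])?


length([41, 40, 27, 18, 42, 7]) = 1 + length([40, 27, 18, 42, 7])
length([40, 27, 18, 42, 7]) = 1 + length([27, 18, 42, 7])
length([27, 18, 42, 7]) = 1 + length([18, 42, 7])
length([18, 42, 7]) = 1 + length([42, 7])
length([42, 7]) = 1 + length([7])
length([7]) = 1 + length([])
length([]) = 0  (base case)
Unwinding: 1 + 1 + 1 + 1 + 1 + 1 + 0 = 6

6


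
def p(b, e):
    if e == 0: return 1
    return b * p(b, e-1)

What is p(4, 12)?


p(4, 12)
= 4 * p(4, 11)
= 4 * 4 * p(4, 10)
= 4 * 4 * 4 * p(4, 9)
= 4 * 4 * 4 * 4 * p(4, 8)
= 4 * 4 * 4 * 4 * 4 * p(4, 7)
= 4 * 4 * 4 * 4 * 4 * 4 * p(4, 6)
= 4 * 4 * 4 * 4 * 4 * 4 * 4 * p(4, 5)
= 4 * 4 * 4 * 4 * 4 * 4 * 4 * 4 * p(4, 4)
= 4 * 4 * 4 * 4 * 4 * 4 * 4 * 4 * 4 * p(4, 3)
= 4 * 4 * 4 * 4 * 4 * 4 * 4 * 4 * 4 * 4 * p(4, 2)
= 4 * 4 * 4 * 4 * 4 * 4 * 4 * 4 * 4 * 4 * 4 * p(4, 1)
= 4 * 4 * 4 * 4 * 4 * 4 * 4 * 4 * 4 * 4 * 4 * 4 * p(4, 0)
= 4 * 4 * 4 * 4 * 4 * 4 * 4 * 4 * 4 * 4 * 4 * 4 * 1
= 16777216

16777216


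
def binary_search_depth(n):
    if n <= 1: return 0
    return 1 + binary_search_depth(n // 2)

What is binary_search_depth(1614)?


1614 / 2 = 807
807 / 2 = 403
403 / 2 = 201
201 / 2 = 100
100 / 2 = 50
50 / 2 = 25
25 / 2 = 12
12 / 2 = 6
6 / 2 = 3
3 / 2 = 1
Reached 1 after 10 halvings

10


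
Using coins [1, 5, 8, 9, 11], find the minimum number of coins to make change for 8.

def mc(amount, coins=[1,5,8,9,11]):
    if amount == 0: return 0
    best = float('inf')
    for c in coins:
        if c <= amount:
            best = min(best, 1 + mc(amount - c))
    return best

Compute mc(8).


Building up with DP:
mc(0) = 0
mc(1) = min(1+mc(0)=1+0=1) = 1
mc(2) = min(1+mc(1)=1+1=2) = 2
mc(3) = min(1+mc(2)=1+2=3) = 3
mc(4) = min(1+mc(3)=1+3=4) = 4
mc(5) = min(1+mc(4)=1+4=5, 1+mc(0)=1+0=1) = 1
mc(6) = min(1+mc(5)=1+1=2, 1+mc(1)=1+1=2) = 2
mc(7) = min(1+mc(6)=1+2=3, 1+mc(2)=1+2=3) = 3
mc(8) = min(1+mc(7)=1+3=4, 1+mc(3)=1+3=4, 1+mc(0)=1+0=1) = 1

1


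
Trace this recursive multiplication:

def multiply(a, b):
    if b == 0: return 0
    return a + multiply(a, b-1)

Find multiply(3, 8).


multiply(3, 8) = 3 + multiply(3, 7)
multiply(3, 7) = 3 + multiply(3, 6)
multiply(3, 6) = 3 + multiply(3, 5)
multiply(3, 5) = 3 + multiply(3, 4)
multiply(3, 4) = 3 + multiply(3, 3)
multiply(3, 3) = 3 + multiply(3, 2)
multiply(3, 2) = 3 + multiply(3, 1)
multiply(3, 1) = 3 + multiply(3, 0)
multiply(3, 0) = 0  (base case)
Total: 3 + 3 + 3 + 3 + 3 + 3 + 3 + 3 + 0 = 24

24


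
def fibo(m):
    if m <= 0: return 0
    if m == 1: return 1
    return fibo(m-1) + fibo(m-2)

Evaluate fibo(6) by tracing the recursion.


Computing fibo(6) bottom-up:
fibo(0) = 0
fibo(1) = 1
fibo(2) = fibo(1) + fibo(0) = 1 + 0 = 1
fibo(3) = fibo(2) + fibo(1) = 1 + 1 = 2
fibo(4) = fibo(3) + fibo(2) = 2 + 1 = 3
fibo(5) = fibo(4) + fibo(3) = 3 + 2 = 5
fibo(6) = fibo(5) + fibo(4) = 5 + 3 = 8

8


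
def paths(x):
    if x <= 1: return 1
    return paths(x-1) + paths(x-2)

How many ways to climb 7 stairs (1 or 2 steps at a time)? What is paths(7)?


Building up from base cases:
paths(0) = 1
paths(1) = 1
paths(2) = paths(1) + paths(0) = 1 + 1 = 2
paths(3) = paths(2) + paths(1) = 2 + 1 = 3
paths(4) = paths(3) + paths(2) = 3 + 2 = 5
paths(5) = paths(4) + paths(3) = 5 + 3 = 8
paths(6) = paths(5) + paths(4) = 8 + 5 = 13
paths(7) = paths(6) + paths(5) = 13 + 8 = 21

21


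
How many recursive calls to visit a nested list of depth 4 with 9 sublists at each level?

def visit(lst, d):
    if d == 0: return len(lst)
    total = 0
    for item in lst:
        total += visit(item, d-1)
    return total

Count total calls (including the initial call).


At depth 0 (root): 1 call
At depth 1: each of 1 parents calls visit on 9 children = 9 calls
At depth 2: each of 9 parents calls visit on 9 children = 81 calls
At depth 3: each of 81 parents calls visit on 9 children = 729 calls
At depth 4: each of 729 parents calls visit on 9 children = 6561 calls
Total: 1 + 9 + 81 + 729 + 6561 = 7381

7381


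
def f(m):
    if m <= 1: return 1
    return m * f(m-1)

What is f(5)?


f(5)
= 5 * f(4)
= 5 * 4 * f(3)
= 5 * 4 * 3 * f(2)
= 5 * 4 * 3 * 2 * f(1)
= 5 * 4 * 3 * 2 * 1
= 120

120


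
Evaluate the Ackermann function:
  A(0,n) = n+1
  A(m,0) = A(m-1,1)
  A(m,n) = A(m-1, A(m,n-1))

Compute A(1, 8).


A(1, 8) = A(0, A(1, 7))
  A(1, 7) = A(0, A(1, 6))
    A(1, 6) = A(0, A(1, 5))
      A(1, 5) = A(0, A(1, 4))
        A(1, 4) = A(0, A(1, 3))
          A(1, 3) = A(0, A(1, 2))
          A(1, 2) = A(0, A(1, 1))
          A(1, 1) = A(0, A(1, 0))
          A(1, 0) = A(0, 1)
          A(0, 1) = 2
            = A(0, 2)
          A(0, 2) = 3
            = A(0, 3)
          A(0, 3) = 4
            = A(0, 4)
          A(0, 4) = 5
          = A(0, 5)
          A(0, 5) = 6
        = A(0, 6)
        A(0, 6) = 7
      = A(0, 7)
      A(0, 7) = 8
    = A(0, 8)
    A(0, 8) = 9
  = A(0, 9)
... (trace truncated)
Result: A(1, 8) = 10

10


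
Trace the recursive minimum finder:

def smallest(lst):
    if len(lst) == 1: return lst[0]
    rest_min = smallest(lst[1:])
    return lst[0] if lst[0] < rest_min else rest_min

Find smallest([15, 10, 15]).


smallest([15, 10, 15]): compare 15 with smallest([10, 15])
smallest([10, 15]): compare 10 with smallest([15])
smallest([15]) = 15  (base case)
Compare 10 with 15 -> 10
Compare 15 with 10 -> 10

10


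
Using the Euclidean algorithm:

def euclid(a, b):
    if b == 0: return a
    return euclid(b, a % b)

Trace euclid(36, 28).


euclid(36, 28) = euclid(28, 8)
euclid(28, 8) = euclid(8, 4)
euclid(8, 4) = euclid(4, 0)
euclid(4, 0) = 4  (base case)

4


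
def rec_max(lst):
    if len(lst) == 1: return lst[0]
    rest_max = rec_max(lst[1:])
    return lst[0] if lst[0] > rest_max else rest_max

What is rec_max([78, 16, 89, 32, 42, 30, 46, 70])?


rec_max([78, 16, 89, 32, 42, 30, 46, 70]): compare 78 with rec_max([16, 89, 32, 42, 30, 46, 70])
rec_max([16, 89, 32, 42, 30, 46, 70]): compare 16 with rec_max([89, 32, 42, 30, 46, 70])
rec_max([89, 32, 42, 30, 46, 70]): compare 89 with rec_max([32, 42, 30, 46, 70])
rec_max([32, 42, 30, 46, 70]): compare 32 with rec_max([42, 30, 46, 70])
rec_max([42, 30, 46, 70]): compare 42 with rec_max([30, 46, 70])
rec_max([30, 46, 70]): compare 30 with rec_max([46, 70])
rec_max([46, 70]): compare 46 with rec_max([70])
rec_max([70]) = 70  (base case)
Compare 46 with 70 -> 70
Compare 30 with 70 -> 70
Compare 42 with 70 -> 70
Compare 32 with 70 -> 70
Compare 89 with 70 -> 89
Compare 16 with 89 -> 89
Compare 78 with 89 -> 89

89


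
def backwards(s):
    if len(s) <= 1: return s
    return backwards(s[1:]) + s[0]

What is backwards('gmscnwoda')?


backwards('gmscnwoda') = backwards('mscnwoda') + 'g'
backwards('mscnwoda') = backwards('scnwoda') + 'm'
backwards('scnwoda') = backwards('cnwoda') + 's'
backwards('cnwoda') = backwards('nwoda') + 'c'
backwards('nwoda') = backwards('woda') + 'n'
backwards('woda') = backwards('oda') + 'w'
backwards('oda') = backwards('da') + 'o'
backwards('da') = backwards('a') + 'd'
backwards('a') = 'a'  (base case)
Concatenating: 'a' + 'd' + 'o' + 'w' + 'n' + 'c' + 's' + 'm' + 'g' = 'adowncsmg'

adowncsmg


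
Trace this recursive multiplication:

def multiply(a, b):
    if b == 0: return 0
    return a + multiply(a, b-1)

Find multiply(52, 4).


multiply(52, 4) = 52 + multiply(52, 3)
multiply(52, 3) = 52 + multiply(52, 2)
multiply(52, 2) = 52 + multiply(52, 1)
multiply(52, 1) = 52 + multiply(52, 0)
multiply(52, 0) = 0  (base case)
Total: 52 + 52 + 52 + 52 + 0 = 208

208


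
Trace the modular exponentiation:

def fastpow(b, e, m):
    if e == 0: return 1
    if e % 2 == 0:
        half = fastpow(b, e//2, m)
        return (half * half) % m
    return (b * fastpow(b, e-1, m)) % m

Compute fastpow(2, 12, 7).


fastpow(2, 12, 7): e is even, compute fastpow(2, 6, 7)
  fastpow(2, 6, 7): e is even, compute fastpow(2, 3, 7)
    fastpow(2, 3, 7): e is odd, compute fastpow(2, 2, 7)
      fastpow(2, 2, 7): e is even, compute fastpow(2, 1, 7)
        fastpow(2, 1, 7): e is odd, compute fastpow(2, 0, 7)
          fastpow(2, 0, 7) = 1
        (2 * 1) % 7 = 2
      half=2, (2*2) % 7 = 4
    (2 * 4) % 7 = 1
  half=1, (1*1) % 7 = 1
half=1, (1*1) % 7 = 1

1


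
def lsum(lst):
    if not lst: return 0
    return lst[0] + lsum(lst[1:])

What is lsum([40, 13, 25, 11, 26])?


lsum([40, 13, 25, 11, 26]) = 40 + lsum([13, 25, 11, 26])
lsum([13, 25, 11, 26]) = 13 + lsum([25, 11, 26])
lsum([25, 11, 26]) = 25 + lsum([11, 26])
lsum([11, 26]) = 11 + lsum([26])
lsum([26]) = 26 + lsum([])
lsum([]) = 0  (base case)
Total: 40 + 13 + 25 + 11 + 26 + 0 = 115

115


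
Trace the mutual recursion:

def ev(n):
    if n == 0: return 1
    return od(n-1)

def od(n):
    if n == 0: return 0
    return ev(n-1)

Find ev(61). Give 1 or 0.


ev(61) = od(60)
od(60) = ev(59)
ev(59) = od(58)
od(58) = ev(57)
ev(57) = od(56)
od(56) = ev(55)
ev(55) = od(54)
od(54) = ev(53)
ev(53) = od(52)
od(52) = ev(51)
ev(51) = od(50)
od(50) = ev(49)
ev(49) = od(48)
od(48) = ev(47)
ev(47) = od(46)
od(46) = ev(45)
ev(45) = od(44)
od(44) = ev(43)
ev(43) = od(42)
od(42) = ev(41)
ev(41) = od(40)
od(40) = ev(39)
ev(39) = od(38)
od(38) = ev(37)
ev(37) = od(36)
od(36) = ev(35)
ev(35) = od(34)
od(34) = ev(33)
ev(33) = od(32)
od(32) = ev(31)
ev(31) = od(30)
od(30) = ev(29)
ev(29) = od(28)
od(28) = ev(27)
ev(27) = od(26)
od(26) = ev(25)
ev(25) = od(24)
od(24) = ev(23)
ev(23) = od(22)
od(22) = ev(21)
ev(21) = od(20)
od(20) = ev(19)
ev(19) = od(18)
od(18) = ev(17)
ev(17) = od(16)
od(16) = ev(15)
ev(15) = od(14)
od(14) = ev(13)
ev(13) = od(12)
od(12) = ev(11)
ev(11) = od(10)
od(10) = ev(9)
ev(9) = od(8)
od(8) = ev(7)
ev(7) = od(6)
od(6) = ev(5)
ev(5) = od(4)
od(4) = ev(3)
ev(3) = od(2)
od(2) = ev(1)
ev(1) = od(0)
od(0) = 0  (base case)
Result: 0

0


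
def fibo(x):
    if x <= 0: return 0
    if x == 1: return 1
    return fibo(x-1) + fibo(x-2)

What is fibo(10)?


Computing fibo(10) bottom-up:
fibo(0) = 0
fibo(1) = 1
fibo(2) = fibo(1) + fibo(0) = 1 + 0 = 1
fibo(3) = fibo(2) + fibo(1) = 1 + 1 = 2
fibo(4) = fibo(3) + fibo(2) = 2 + 1 = 3
fibo(5) = fibo(4) + fibo(3) = 3 + 2 = 5
fibo(6) = fibo(5) + fibo(4) = 5 + 3 = 8
fibo(7) = fibo(6) + fibo(5) = 8 + 5 = 13
fibo(8) = fibo(7) + fibo(6) = 13 + 8 = 21
fibo(9) = fibo(8) + fibo(7) = 21 + 13 = 34
fibo(10) = fibo(9) + fibo(8) = 34 + 21 = 55

55


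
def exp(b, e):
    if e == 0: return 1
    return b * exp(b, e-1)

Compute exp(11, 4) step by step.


exp(11, 4)
= 11 * exp(11, 3)
= 11 * 11 * exp(11, 2)
= 11 * 11 * 11 * exp(11, 1)
= 11 * 11 * 11 * 11 * exp(11, 0)
= 11 * 11 * 11 * 11 * 1
= 14641

14641


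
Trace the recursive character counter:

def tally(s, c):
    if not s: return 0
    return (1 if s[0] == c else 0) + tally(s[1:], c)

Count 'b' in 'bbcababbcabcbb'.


s[0]='b' == 'b' -> 1
s[0]='b' == 'b' -> 1
s[0]='c' != 'b' -> 0
s[0]='a' != 'b' -> 0
s[0]='b' == 'b' -> 1
s[0]='a' != 'b' -> 0
s[0]='b' == 'b' -> 1
s[0]='b' == 'b' -> 1
s[0]='c' != 'b' -> 0
s[0]='a' != 'b' -> 0
s[0]='b' == 'b' -> 1
s[0]='c' != 'b' -> 0
s[0]='b' == 'b' -> 1
s[0]='b' == 'b' -> 1
Sum: 1 + 1 + 0 + 0 + 1 + 0 + 1 + 1 + 0 + 0 + 1 + 0 + 1 + 1 = 8

8


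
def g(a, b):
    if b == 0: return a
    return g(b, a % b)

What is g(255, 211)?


g(255, 211) = g(211, 44)
g(211, 44) = g(44, 35)
g(44, 35) = g(35, 9)
g(35, 9) = g(9, 8)
g(9, 8) = g(8, 1)
g(8, 1) = g(1, 0)
g(1, 0) = 1  (base case)

1


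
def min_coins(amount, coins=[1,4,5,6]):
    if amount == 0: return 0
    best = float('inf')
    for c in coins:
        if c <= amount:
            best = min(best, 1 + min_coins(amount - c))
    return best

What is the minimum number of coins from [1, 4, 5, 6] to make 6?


Building up with DP:
min_coins(0) = 0
min_coins(1) = min(1+min_coins(0)=1+0=1) = 1
min_coins(2) = min(1+min_coins(1)=1+1=2) = 2
min_coins(3) = min(1+min_coins(2)=1+2=3) = 3
min_coins(4) = min(1+min_coins(3)=1+3=4, 1+min_coins(0)=1+0=1) = 1
min_coins(5) = min(1+min_coins(4)=1+1=2, 1+min_coins(1)=1+1=2, 1+min_coins(0)=1+0=1) = 1
min_coins(6) = min(1+min_coins(5)=1+1=2, 1+min_coins(2)=1+2=3, 1+min_coins(1)=1+1=2, 1+min_coins(0)=1+0=1) = 1

1


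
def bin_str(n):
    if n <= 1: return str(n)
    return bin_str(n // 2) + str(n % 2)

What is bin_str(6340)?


bin_str(6340) = bin_str(3170) + '0'
bin_str(3170) = bin_str(1585) + '0'
bin_str(1585) = bin_str(792) + '1'
bin_str(792) = bin_str(396) + '0'
bin_str(396) = bin_str(198) + '0'
bin_str(198) = bin_str(99) + '0'
bin_str(99) = bin_str(49) + '1'
bin_str(49) = bin_str(24) + '1'
bin_str(24) = bin_str(12) + '0'
bin_str(12) = bin_str(6) + '0'
bin_str(6) = bin_str(3) + '0'
bin_str(3) = bin_str(1) + '1'
bin_str(1) = '1'  (base case)
Concatenating: '1' + '1' + '0' + '0' + '0' + '1' + '1' + '0' + '0' + '0' + '1' + '0' + '0' = '1100011000100'

1100011000100


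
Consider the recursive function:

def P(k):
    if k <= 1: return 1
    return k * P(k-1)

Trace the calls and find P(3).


P(3)
= 3 * P(2)
= 3 * 2 * P(1)
= 3 * 2 * 1
= 6

6


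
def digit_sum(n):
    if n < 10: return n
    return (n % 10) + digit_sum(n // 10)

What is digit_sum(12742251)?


digit_sum(12742251) = 1 + digit_sum(1274225)
digit_sum(1274225) = 5 + digit_sum(127422)
digit_sum(127422) = 2 + digit_sum(12742)
digit_sum(12742) = 2 + digit_sum(1274)
digit_sum(1274) = 4 + digit_sum(127)
digit_sum(127) = 7 + digit_sum(12)
digit_sum(12) = 2 + digit_sum(1)
digit_sum(1) = 1  (base case)
Total: 1 + 5 + 2 + 2 + 4 + 7 + 2 + 1 = 24

24


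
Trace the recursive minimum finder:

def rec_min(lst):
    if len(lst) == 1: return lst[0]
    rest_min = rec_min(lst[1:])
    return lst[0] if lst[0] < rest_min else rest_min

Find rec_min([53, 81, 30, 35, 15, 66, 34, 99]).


rec_min([53, 81, 30, 35, 15, 66, 34, 99]): compare 53 with rec_min([81, 30, 35, 15, 66, 34, 99])
rec_min([81, 30, 35, 15, 66, 34, 99]): compare 81 with rec_min([30, 35, 15, 66, 34, 99])
rec_min([30, 35, 15, 66, 34, 99]): compare 30 with rec_min([35, 15, 66, 34, 99])
rec_min([35, 15, 66, 34, 99]): compare 35 with rec_min([15, 66, 34, 99])
rec_min([15, 66, 34, 99]): compare 15 with rec_min([66, 34, 99])
rec_min([66, 34, 99]): compare 66 with rec_min([34, 99])
rec_min([34, 99]): compare 34 with rec_min([99])
rec_min([99]) = 99  (base case)
Compare 34 with 99 -> 34
Compare 66 with 34 -> 34
Compare 15 with 34 -> 15
Compare 35 with 15 -> 15
Compare 30 with 15 -> 15
Compare 81 with 15 -> 15
Compare 53 with 15 -> 15

15


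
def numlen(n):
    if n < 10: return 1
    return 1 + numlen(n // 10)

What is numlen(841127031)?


numlen(841127031) = 1 + numlen(84112703)
numlen(84112703) = 1 + numlen(8411270)
numlen(8411270) = 1 + numlen(841127)
numlen(841127) = 1 + numlen(84112)
numlen(84112) = 1 + numlen(8411)
numlen(8411) = 1 + numlen(841)
numlen(841) = 1 + numlen(84)
numlen(84) = 1 + numlen(8)
numlen(8) = 1  (base case: 8 < 10)
Unwinding: 1 + 1 + 1 + 1 + 1 + 1 + 1 + 1 + 1 = 9

9


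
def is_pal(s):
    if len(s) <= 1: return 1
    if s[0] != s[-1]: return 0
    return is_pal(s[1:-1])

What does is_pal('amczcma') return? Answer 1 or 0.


is_pal('amczcma'): s[0]='a' == s[-1]='a' -> check is_pal('mczcm')
is_pal('mczcm'): s[0]='m' == s[-1]='m' -> check is_pal('czc')
is_pal('czc'): s[0]='c' == s[-1]='c' -> check is_pal('z')
is_pal('z'): len <= 1 -> return 1  (base case)
Result: 1 (palindrome)

1


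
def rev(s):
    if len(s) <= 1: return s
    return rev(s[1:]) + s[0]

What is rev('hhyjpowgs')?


rev('hhyjpowgs') = rev('hyjpowgs') + 'h'
rev('hyjpowgs') = rev('yjpowgs') + 'h'
rev('yjpowgs') = rev('jpowgs') + 'y'
rev('jpowgs') = rev('powgs') + 'j'
rev('powgs') = rev('owgs') + 'p'
rev('owgs') = rev('wgs') + 'o'
rev('wgs') = rev('gs') + 'w'
rev('gs') = rev('s') + 'g'
rev('s') = 's'  (base case)
Concatenating: 's' + 'g' + 'w' + 'o' + 'p' + 'j' + 'y' + 'h' + 'h' = 'sgwopjyhh'

sgwopjyhh


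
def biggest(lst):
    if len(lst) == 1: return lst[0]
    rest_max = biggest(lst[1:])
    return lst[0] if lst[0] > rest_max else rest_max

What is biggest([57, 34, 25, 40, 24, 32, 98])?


biggest([57, 34, 25, 40, 24, 32, 98]): compare 57 with biggest([34, 25, 40, 24, 32, 98])
biggest([34, 25, 40, 24, 32, 98]): compare 34 with biggest([25, 40, 24, 32, 98])
biggest([25, 40, 24, 32, 98]): compare 25 with biggest([40, 24, 32, 98])
biggest([40, 24, 32, 98]): compare 40 with biggest([24, 32, 98])
biggest([24, 32, 98]): compare 24 with biggest([32, 98])
biggest([32, 98]): compare 32 with biggest([98])
biggest([98]) = 98  (base case)
Compare 32 with 98 -> 98
Compare 24 with 98 -> 98
Compare 40 with 98 -> 98
Compare 25 with 98 -> 98
Compare 34 with 98 -> 98
Compare 57 with 98 -> 98

98
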